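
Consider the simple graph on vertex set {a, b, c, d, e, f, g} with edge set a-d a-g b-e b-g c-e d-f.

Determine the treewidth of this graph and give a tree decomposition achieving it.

The largest bag has 2 vertices, giving width 1; this decomposition certifies tw(G) ≤ 1. G has an edge, so its treewidth is at least 1. Hence tw(G) = 1 exactly.

Treewidth 1.
Bags: B1 = {d, f}  B2 = {a, d}  B3 = {a, g}  B4 = {b, g}  B5 = {b, e}  B6 = {c, e}
Tree: B1–B2, B2–B3, B3–B4, B4–B5, B5–B6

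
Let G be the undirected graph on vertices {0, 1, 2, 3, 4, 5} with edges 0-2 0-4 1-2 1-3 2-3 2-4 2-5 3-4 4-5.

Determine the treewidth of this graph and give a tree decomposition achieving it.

Each bag holds 3 vertices, so the decomposition has width 2, which upper-bounds the treewidth. On the other hand G contains the 3-clique {1, 2, 3}. A clique must lie in a single bag of any decomposition, so no decomposition can have width below 2. The upper and lower bounds meet at 2, so that is the treewidth.

Treewidth 2.
Bags: B1 = {0, 2, 4}  B2 = {2, 3, 4}  B3 = {1, 2, 3}  B4 = {2, 4, 5}
Tree: B1–B2, B2–B3, B2–B4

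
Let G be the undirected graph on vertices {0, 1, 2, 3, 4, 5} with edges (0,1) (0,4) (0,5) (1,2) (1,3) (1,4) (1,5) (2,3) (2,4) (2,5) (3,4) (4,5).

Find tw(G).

A width-3 tree decomposition is:
Bags: B1 = {0, 1, 4, 5}  B2 = {1, 2, 4, 5}  B3 = {1, 2, 3, 4}
Tree: B1–B2, B2–B3
The largest bag has 4 vertices, giving width 3; this decomposition certifies tw(G) ≤ 3. On the other hand G contains the 4-clique {0, 1, 4, 5}. A clique must lie in a single bag of any decomposition, so no decomposition can have width below 3. Therefore the treewidth is 3.

3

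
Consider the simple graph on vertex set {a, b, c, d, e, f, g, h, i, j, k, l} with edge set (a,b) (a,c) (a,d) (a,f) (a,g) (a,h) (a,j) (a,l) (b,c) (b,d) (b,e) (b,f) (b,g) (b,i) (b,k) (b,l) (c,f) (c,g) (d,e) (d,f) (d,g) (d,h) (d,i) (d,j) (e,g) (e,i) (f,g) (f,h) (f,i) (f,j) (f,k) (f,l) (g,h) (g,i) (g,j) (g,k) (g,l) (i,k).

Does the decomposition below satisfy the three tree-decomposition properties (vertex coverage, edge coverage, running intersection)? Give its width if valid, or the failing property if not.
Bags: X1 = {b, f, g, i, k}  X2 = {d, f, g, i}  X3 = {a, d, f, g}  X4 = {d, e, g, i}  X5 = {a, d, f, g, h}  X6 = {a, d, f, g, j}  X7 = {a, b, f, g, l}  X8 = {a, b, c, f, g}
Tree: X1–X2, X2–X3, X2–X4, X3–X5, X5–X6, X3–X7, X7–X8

No — edge (b,d) lies in no bag.

A tree decomposition must satisfy three properties: every vertex lies in some bag; for every edge, both endpoints lie together in some bag; and for every vertex, the bags containing it form a connected subtree. Here edge (b,d) lies in no bag, so the decomposition is invalid.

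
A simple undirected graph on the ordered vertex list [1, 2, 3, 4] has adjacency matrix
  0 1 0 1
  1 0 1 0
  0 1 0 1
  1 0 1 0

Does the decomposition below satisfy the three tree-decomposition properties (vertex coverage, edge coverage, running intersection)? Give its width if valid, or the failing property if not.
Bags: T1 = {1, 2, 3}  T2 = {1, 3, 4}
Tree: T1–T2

Yes; width 2.

Every vertex of G appears in some bag (union = {1, 2, 3, 4}); every edge is covered by a bag; and for each vertex v the set of bags containing v is connected in the bag tree. The decomposition is therefore valid. The largest bag has 3 vertices, so the width is 2.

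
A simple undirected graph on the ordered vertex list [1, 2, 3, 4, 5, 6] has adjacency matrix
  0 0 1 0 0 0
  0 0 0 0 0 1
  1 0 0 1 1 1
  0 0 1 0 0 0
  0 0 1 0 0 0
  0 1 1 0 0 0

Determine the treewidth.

A width-1 tree decomposition is:
Bags: B1 = {3, 6}  B2 = {3, 4}  B3 = {1, 3}  B4 = {3, 5}  B5 = {2, 6}
Tree: B1–B2, B1–B3, B3–B4, B1–B5
Every bag has size at most 2, so the width is 2 − 1 = 1 and tw(G) ≤ 1. G has an edge, so its treewidth is at least 1. The upper and lower bounds meet at 1, so that is the treewidth.

1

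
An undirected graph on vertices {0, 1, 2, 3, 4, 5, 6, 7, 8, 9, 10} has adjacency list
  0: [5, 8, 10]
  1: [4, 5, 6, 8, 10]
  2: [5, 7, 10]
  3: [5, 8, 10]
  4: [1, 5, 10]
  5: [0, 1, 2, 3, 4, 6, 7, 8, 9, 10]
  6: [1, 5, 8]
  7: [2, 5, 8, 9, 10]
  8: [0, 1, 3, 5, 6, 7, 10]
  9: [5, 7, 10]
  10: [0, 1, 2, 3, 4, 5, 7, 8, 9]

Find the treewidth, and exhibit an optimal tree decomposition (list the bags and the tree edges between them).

Treewidth 3.
Bags: B1 = {1, 5, 8, 10}  B2 = {1, 4, 5, 10}  B3 = {1, 5, 6, 8}  B4 = {5, 7, 8, 10}  B5 = {3, 5, 8, 10}  B6 = {5, 7, 9, 10}  B7 = {0, 5, 8, 10}  B8 = {2, 5, 7, 10}
Tree: B1–B2, B1–B3, B1–B4, B4–B5, B4–B6, B5–B7, B4–B8

The largest bag has 4 vertices, giving width 3; this decomposition certifies tw(G) ≤ 3. For the lower bound, the 4 vertices {0, 5, 8, 10} are pairwise adjacent, and any tree decomposition puts a clique entirely inside one bag — forcing width ≥ 3. Hence tw(G) = 3 exactly.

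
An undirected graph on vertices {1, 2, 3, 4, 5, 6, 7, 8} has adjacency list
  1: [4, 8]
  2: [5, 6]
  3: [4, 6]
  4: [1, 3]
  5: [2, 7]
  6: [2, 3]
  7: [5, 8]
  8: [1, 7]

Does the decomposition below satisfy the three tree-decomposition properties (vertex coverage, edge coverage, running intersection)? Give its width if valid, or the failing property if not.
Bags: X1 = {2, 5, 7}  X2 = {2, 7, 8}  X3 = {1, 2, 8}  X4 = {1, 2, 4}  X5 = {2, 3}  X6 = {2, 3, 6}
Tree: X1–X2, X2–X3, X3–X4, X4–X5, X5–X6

A tree decomposition must satisfy three properties: every vertex lies in some bag; for every edge, both endpoints lie together in some bag; and for every vertex, the bags containing it form a connected subtree. Here edge (4,3) lies in no bag, so the decomposition is invalid.

No — edge (4,3) lies in no bag.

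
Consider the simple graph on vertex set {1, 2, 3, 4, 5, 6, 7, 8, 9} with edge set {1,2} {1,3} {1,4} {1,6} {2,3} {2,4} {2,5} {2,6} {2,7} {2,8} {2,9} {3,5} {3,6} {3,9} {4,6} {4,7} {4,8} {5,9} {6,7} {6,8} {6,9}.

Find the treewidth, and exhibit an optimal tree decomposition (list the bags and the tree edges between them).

Every bag has size at most 4, so the width is 4 − 1 = 3 and tw(G) ≤ 3. For the lower bound, the 4 vertices {2, 3, 5, 9} are pairwise adjacent, and any tree decomposition puts a clique entirely inside one bag — forcing width ≥ 3. The upper and lower bounds meet at 3, so that is the treewidth.

Treewidth 3.
Bags: B1 = {1, 2, 3, 6}  B2 = {1, 2, 4, 6}  B3 = {2, 3, 6, 9}  B4 = {2, 3, 5, 9}  B5 = {2, 4, 6, 8}  B6 = {2, 4, 6, 7}
Tree: B1–B2, B1–B3, B3–B4, B2–B5, B5–B6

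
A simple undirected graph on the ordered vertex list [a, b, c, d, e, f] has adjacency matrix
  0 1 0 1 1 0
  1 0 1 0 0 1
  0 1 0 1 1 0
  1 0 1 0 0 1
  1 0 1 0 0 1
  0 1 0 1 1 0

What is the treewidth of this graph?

A width-3 tree decomposition is:
Bags: B1 = {a, c, e, f}  B2 = {a, c, d, f}  B3 = {a, b, c, f}
Tree: B1–B2, B2–B3
The largest bag has 4 vertices, giving width 3; this decomposition certifies tw(G) ≤ 3. For the lower bound: the 4 vertex sets {a,e}, {d,f}, {c}, {b} are disjoint, each induces a connected subgraph, and every pair is joined by at least one edge of G. Contracting each set to a single vertex therefore yields K_{4} as a minor, and since treewidth is minor-monotone, tw(G) ≥ tw(K_{4}) = 3. Therefore the treewidth is 3.

3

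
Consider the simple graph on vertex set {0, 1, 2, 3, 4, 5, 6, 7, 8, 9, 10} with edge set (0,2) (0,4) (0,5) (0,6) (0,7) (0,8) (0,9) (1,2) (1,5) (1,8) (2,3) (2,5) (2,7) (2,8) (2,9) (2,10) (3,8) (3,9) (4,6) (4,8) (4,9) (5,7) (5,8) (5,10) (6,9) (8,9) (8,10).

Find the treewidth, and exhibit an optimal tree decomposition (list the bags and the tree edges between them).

Each bag holds 4 vertices, so the decomposition has width 3, which upper-bounds the treewidth. Conversely, {0, 2, 8, 9} is a clique of size 4, and the vertices of any clique must share a bag in every tree decomposition; so some bag has ≥ 4 vertices and tw(G) ≥ 3. Combining the bounds, tw(G) = 3.

Treewidth 3.
Bags: B1 = {0, 2, 8, 9}  B2 = {0, 2, 5, 8}  B3 = {0, 4, 8, 9}  B4 = {0, 4, 6, 9}  B5 = {0, 2, 5, 7}  B6 = {2, 3, 8, 9}  B7 = {2, 5, 8, 10}  B8 = {1, 2, 5, 8}
Tree: B1–B2, B1–B3, B3–B4, B2–B5, B1–B6, B2–B7, B7–B8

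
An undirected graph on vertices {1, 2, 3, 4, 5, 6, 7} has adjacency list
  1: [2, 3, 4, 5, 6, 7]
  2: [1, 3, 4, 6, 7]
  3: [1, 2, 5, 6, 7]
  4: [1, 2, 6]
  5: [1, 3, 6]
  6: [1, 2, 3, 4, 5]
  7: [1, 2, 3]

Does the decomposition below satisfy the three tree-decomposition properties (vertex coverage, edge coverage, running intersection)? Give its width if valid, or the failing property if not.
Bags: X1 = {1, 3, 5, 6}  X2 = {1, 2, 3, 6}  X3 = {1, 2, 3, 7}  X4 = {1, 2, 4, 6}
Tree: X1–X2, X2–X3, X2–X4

Every vertex of G appears in some bag (union = {1, 2, 3, 4, 5, 6, 7}); every edge is covered by a bag; and for each vertex v the set of bags containing v is connected in the bag tree. The decomposition is therefore valid. The largest bag has 4 vertices, so the width is 3.

Yes; width 3.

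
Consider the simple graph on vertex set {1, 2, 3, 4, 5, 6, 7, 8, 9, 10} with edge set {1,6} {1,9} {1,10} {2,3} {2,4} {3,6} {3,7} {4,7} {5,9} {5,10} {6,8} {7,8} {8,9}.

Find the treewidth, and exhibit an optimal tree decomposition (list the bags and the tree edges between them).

Every bag has size at most 3, so the width is 3 − 1 = 2 and tw(G) ≤ 2. For the lower bound, G contains the cycle 10–5–9–1–10, so G is not a forest; only forests have treewidth ≤ 1, hence tw(G) ≥ 2. The upper and lower bounds meet at 2, so that is the treewidth.

Treewidth 2.
One such decomposition:
Bags: B1 = {1, 5, 10}  B2 = {1, 5, 9}  B3 = {1, 6, 9}  B4 = {6, 8, 9}  B5 = {3, 6, 8}  B6 = {3, 7, 8}  B7 = {2, 3, 7}  B8 = {2, 4, 7}
Tree: B1–B2, B2–B3, B3–B4, B4–B5, B5–B6, B6–B7, B7–B8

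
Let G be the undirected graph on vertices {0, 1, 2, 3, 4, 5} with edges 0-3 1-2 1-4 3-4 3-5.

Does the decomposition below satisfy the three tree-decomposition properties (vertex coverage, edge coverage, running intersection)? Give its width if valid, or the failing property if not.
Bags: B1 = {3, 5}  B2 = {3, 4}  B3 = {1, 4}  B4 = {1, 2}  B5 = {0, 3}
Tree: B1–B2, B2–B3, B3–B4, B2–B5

Checking the three conditions: (i) the bags cover all of {0, 1, 2, 3, 4, 5}; (ii) for each edge, some bag contains both endpoints; (iii) the bags containing any fixed vertex form a subtree. All hold, so the decomposition is valid with width 2 − 1 = 1.

Yes; width 1.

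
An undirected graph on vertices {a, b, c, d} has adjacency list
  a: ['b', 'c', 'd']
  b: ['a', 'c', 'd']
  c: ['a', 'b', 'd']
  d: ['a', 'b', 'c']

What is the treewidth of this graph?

A width-3 tree decomposition is:
Bags: B1 = {a, b, c, d}
Tree: (single bag)
With just one bag of size 4, the width is 4 − 1 = 3, so tw(G) ≤ 3. On the other hand G contains the 4-clique {a, b, c, d}. A clique must lie in a single bag of any decomposition, so no decomposition can have width below 3. Hence tw(G) = 3 exactly.

3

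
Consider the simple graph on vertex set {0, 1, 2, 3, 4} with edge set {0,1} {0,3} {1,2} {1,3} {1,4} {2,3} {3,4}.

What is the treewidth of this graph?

A width-2 tree decomposition is:
Bags: B1 = {1, 2, 3}  B2 = {1, 3, 4}  B3 = {0, 1, 3}
Tree: B1–B2, B1–B3
Every bag has size at most 3, so the width is 3 − 1 = 2 and tw(G) ≤ 2. On the other hand G contains the 3-clique {0, 1, 3}. A clique must lie in a single bag of any decomposition, so no decomposition can have width below 2. Therefore the treewidth is 2.

2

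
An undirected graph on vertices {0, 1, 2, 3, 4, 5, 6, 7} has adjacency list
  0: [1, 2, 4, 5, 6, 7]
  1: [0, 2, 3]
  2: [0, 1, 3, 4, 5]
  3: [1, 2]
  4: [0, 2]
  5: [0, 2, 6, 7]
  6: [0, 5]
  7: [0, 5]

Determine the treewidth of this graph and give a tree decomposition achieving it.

Each bag holds 3 vertices, so the decomposition has width 2, which upper-bounds the treewidth. For the lower bound, the 3 vertices {0, 1, 2} are pairwise adjacent, and any tree decomposition puts a clique entirely inside one bag — forcing width ≥ 2. Combining the bounds, tw(G) = 2.

Treewidth 2.
One such decomposition:
Bags: B1 = {0, 1, 2}  B2 = {0, 2, 5}  B3 = {0, 5, 6}  B4 = {0, 5, 7}  B5 = {0, 2, 4}  B6 = {1, 2, 3}
Tree: B1–B2, B2–B3, B2–B4, B2–B5, B1–B6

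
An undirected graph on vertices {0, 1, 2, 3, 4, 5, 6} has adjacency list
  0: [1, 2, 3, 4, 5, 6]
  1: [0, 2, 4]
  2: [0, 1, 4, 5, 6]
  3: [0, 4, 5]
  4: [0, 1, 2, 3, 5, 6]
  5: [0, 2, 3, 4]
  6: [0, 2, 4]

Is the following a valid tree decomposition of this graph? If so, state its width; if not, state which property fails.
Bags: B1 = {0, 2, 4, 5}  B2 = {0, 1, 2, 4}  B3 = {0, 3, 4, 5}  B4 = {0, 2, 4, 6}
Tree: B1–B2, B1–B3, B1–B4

Every vertex of G appears in some bag (union = {0, 1, 2, 3, 4, 5, 6}); every edge is covered by a bag; and for each vertex v the set of bags containing v is connected in the bag tree. The decomposition is therefore valid. The largest bag has 4 vertices, so the width is 3.

Yes; width 3.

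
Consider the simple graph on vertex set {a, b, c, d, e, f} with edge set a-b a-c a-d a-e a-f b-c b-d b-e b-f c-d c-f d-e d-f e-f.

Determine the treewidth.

A width-4 tree decomposition is:
Bags: B1 = {a, b, d, e, f}  B2 = {a, b, c, d, f}
Tree: B1–B2
Every bag has size at most 5, so the width is 5 − 1 = 4 and tw(G) ≤ 4. Conversely, {a, b, d, e, f} is a clique of size 5, and the vertices of any clique must share a bag in every tree decomposition; so some bag has ≥ 5 vertices and tw(G) ≥ 4. Combining the bounds, tw(G) = 4.

4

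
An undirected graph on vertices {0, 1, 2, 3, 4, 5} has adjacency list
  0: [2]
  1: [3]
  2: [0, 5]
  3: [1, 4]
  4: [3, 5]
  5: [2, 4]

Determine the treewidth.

A width-1 tree decomposition is:
Bags: B1 = {0, 2}  B2 = {2, 5}  B3 = {4, 5}  B4 = {3, 4}  B5 = {1, 3}
Tree: B1–B2, B2–B3, B3–B4, B4–B5
The largest bag has 2 vertices, giving width 1; this decomposition certifies tw(G) ≤ 1. Any graph with an edge has treewidth ≥ 1, and G has the edge 0–2. Combining the bounds, tw(G) = 1.

1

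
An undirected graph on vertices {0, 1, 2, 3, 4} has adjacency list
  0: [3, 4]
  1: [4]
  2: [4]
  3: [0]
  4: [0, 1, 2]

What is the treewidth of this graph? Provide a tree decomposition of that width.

The largest bag has 2 vertices, giving width 1; this decomposition certifies tw(G) ≤ 1. Any graph with an edge has treewidth ≥ 1, and G has the edge 4–1. Hence tw(G) = 1 exactly.

Treewidth 1.
Bags: B1 = {1, 4}  B2 = {0, 4}  B3 = {0, 3}  B4 = {2, 4}
Tree: B1–B2, B2–B3, B1–B4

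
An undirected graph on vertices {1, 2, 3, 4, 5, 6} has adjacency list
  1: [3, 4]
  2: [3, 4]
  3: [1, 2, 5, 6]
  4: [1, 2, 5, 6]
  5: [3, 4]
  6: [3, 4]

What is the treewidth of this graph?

A width-2 tree decomposition is:
Bags: B1 = {3, 4, 5}  B2 = {1, 3, 4}  B3 = {3, 4, 6}  B4 = {2, 3, 4}
Tree: B1–B2, B2–B3, B3–B4
Each bag holds 3 vertices, so the decomposition has width 2, which upper-bounds the treewidth. The edges 3–5–4–1–3 form a cycle, so G is not a tree and its treewidth is at least 2. Combining the bounds, tw(G) = 2.

2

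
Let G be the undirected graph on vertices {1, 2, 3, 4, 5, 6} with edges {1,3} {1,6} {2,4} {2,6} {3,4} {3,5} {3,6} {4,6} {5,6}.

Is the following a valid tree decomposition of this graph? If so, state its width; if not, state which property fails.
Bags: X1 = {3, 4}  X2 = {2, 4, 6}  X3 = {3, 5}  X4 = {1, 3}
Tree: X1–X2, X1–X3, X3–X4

A tree decomposition must satisfy three properties: every vertex lies in some bag; for every edge, both endpoints lie together in some bag; and for every vertex, the bags containing it form a connected subtree. Here edge (6,3) lies in no bag, so the decomposition is invalid.

No — edge (6,3) lies in no bag.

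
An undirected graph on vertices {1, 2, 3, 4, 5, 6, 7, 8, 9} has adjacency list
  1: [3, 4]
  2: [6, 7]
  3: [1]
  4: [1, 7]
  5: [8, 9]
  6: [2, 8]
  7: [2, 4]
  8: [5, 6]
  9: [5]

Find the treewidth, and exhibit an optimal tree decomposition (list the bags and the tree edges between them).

Treewidth 1.
One such decomposition:
Bags: B1 = {1, 3}  B2 = {1, 4}  B3 = {4, 7}  B4 = {2, 7}  B5 = {2, 6}  B6 = {6, 8}  B7 = {5, 8}  B8 = {5, 9}
Tree: B1–B2, B2–B3, B3–B4, B4–B5, B5–B6, B6–B7, B7–B8

Each bag holds 2 vertices, so the decomposition has width 1, which upper-bounds the treewidth. Since G has at least one edge (e.g. 3–1), it is not an edgeless graph, so tw(G) ≥ 1. Therefore the treewidth is 1.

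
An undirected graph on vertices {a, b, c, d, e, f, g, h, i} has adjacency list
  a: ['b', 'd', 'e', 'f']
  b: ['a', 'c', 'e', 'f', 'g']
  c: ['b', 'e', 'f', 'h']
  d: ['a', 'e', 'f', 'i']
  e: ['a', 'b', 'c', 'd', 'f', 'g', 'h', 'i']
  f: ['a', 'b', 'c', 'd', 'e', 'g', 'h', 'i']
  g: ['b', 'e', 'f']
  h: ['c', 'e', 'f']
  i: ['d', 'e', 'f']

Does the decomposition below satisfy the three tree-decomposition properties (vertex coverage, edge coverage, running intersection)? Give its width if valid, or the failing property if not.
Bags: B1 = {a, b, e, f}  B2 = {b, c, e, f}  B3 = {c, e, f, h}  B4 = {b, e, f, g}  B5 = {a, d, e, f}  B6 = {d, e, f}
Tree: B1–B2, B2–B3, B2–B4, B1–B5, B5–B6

A tree decomposition must satisfy three properties: every vertex lies in some bag; for every edge, both endpoints lie together in some bag; and for every vertex, the bags containing it form a connected subtree. Here vertex i appears in no bag, so the decomposition is invalid.

No — vertex i appears in no bag.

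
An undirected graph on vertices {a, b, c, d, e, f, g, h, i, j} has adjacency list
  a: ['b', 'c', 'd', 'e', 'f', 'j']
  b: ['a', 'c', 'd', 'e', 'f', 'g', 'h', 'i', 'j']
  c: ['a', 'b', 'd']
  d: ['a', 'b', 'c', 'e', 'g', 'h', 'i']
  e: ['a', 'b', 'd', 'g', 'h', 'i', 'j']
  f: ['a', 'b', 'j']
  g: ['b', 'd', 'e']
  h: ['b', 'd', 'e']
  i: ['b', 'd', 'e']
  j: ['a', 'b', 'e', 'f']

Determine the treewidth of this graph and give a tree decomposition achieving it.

The largest bag has 4 vertices, giving width 3; this decomposition certifies tw(G) ≤ 3. On the other hand G contains the 4-clique {b, d, e, g}. A clique must lie in a single bag of any decomposition, so no decomposition can have width below 3. The upper and lower bounds meet at 3, so that is the treewidth.

Treewidth 3.
One such decomposition:
Bags: B1 = {a, b, c, d}  B2 = {a, b, d, e}  B3 = {b, d, e, h}  B4 = {a, b, e, j}  B5 = {b, d, e, i}  B6 = {a, b, f, j}  B7 = {b, d, e, g}
Tree: B1–B2, B2–B3, B2–B4, B3–B5, B4–B6, B2–B7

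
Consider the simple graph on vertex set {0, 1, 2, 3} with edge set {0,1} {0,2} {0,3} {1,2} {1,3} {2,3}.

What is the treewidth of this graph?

A width-3 tree decomposition is:
Bags: B1 = {0, 1, 2, 3}
Tree: (single bag)
With just one bag of size 4, the width is 4 − 1 = 3, so tw(G) ≤ 3. Conversely, {0, 1, 2, 3} is a clique of size 4, and the vertices of any clique must share a bag in every tree decomposition; so some bag has ≥ 4 vertices and tw(G) ≥ 3. Combining the bounds, tw(G) = 3.

3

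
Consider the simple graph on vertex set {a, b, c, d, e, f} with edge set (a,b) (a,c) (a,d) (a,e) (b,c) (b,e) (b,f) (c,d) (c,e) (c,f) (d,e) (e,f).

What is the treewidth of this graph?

3

A width-3 tree decomposition is:
Bags: B1 = {b, c, e, f}  B2 = {a, b, c, e}  B3 = {a, c, d, e}
Tree: B1–B2, B2–B3
Every bag has size at most 4, so the width is 4 − 1 = 3 and tw(G) ≤ 3. On the other hand G contains the 4-clique {a, c, d, e}. A clique must lie in a single bag of any decomposition, so no decomposition can have width below 3. Hence tw(G) = 3 exactly.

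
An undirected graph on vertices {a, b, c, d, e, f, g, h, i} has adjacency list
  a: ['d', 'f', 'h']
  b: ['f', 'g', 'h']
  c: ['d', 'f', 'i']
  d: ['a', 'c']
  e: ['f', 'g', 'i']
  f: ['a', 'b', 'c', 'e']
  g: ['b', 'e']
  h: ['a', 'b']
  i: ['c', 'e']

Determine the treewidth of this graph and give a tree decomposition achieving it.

Treewidth 3.
One such decomposition:
Bags: B1 = {a, c, d, i}  B2 = {a, c, f, i}  B3 = {a, e, f, i}  B4 = {a, e, f, h}  B5 = {b, e, f, h}  B6 = {b, e, g, h}
Tree: B1–B2, B2–B3, B3–B4, B4–B5, B5–B6

The largest bag has 4 vertices, giving width 3; this decomposition certifies tw(G) ≤ 3. For the lower bound: the 4 vertex sets {c,d,i}, {a}, {f}, {b,e,g,h} are disjoint, each induces a connected subgraph, and every pair is joined by at least one edge of G. Contracting each set to a single vertex therefore yields K_{4} as a minor, and since treewidth is minor-monotone, tw(G) ≥ tw(K_{4}) = 3. Therefore the treewidth is 3.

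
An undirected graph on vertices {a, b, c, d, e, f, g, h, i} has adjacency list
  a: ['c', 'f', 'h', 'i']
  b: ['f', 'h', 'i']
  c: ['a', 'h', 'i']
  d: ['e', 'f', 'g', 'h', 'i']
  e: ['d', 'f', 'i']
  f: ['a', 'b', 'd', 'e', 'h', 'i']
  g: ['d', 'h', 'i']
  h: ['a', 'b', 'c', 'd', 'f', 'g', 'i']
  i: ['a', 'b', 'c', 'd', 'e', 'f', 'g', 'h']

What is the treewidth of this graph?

3

A width-3 tree decomposition is:
Bags: B1 = {a, f, h, i}  B2 = {d, f, h, i}  B3 = {a, c, h, i}  B4 = {d, e, f, i}  B5 = {d, g, h, i}  B6 = {b, f, h, i}
Tree: B1–B2, B1–B3, B2–B4, B2–B5, B2–B6
The largest bag has 4 vertices, giving width 3; this decomposition certifies tw(G) ≤ 3. Conversely, {d, e, f, i} is a clique of size 4, and the vertices of any clique must share a bag in every tree decomposition; so some bag has ≥ 4 vertices and tw(G) ≥ 3. The upper and lower bounds meet at 3, so that is the treewidth.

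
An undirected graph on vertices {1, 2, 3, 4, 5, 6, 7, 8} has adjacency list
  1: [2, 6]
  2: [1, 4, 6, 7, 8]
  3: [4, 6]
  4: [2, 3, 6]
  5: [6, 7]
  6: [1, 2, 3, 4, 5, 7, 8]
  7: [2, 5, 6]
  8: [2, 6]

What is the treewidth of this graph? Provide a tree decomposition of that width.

Each bag holds 3 vertices, so the decomposition has width 2, which upper-bounds the treewidth. On the other hand G contains the 3-clique {2, 6, 8}. A clique must lie in a single bag of any decomposition, so no decomposition can have width below 2. Hence tw(G) = 2 exactly.

Treewidth 2.
Bags: B1 = {2, 4, 6}  B2 = {1, 2, 6}  B3 = {2, 6, 7}  B4 = {3, 4, 6}  B5 = {5, 6, 7}  B6 = {2, 6, 8}
Tree: B1–B2, B2–B3, B1–B4, B3–B5, B3–B6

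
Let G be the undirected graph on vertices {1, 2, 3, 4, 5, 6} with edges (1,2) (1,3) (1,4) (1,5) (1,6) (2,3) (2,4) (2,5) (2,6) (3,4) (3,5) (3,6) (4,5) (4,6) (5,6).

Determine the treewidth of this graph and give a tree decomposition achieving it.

Treewidth 5.
Bags: B1 = {1, 2, 3, 4, 5, 6}
Tree: (single bag)

With just one bag of size 6, the width is 6 − 1 = 5, so tw(G) ≤ 5. For the lower bound, the 6 vertices {1, 2, 3, 4, 5, 6} are pairwise adjacent, and any tree decomposition puts a clique entirely inside one bag — forcing width ≥ 5. Hence tw(G) = 5 exactly.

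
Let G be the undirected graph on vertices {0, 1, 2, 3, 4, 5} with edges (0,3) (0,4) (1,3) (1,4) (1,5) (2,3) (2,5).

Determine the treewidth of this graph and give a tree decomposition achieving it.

The largest bag has 3 vertices, giving width 2; this decomposition certifies tw(G) ≤ 2. For the lower bound, G contains the cycle 5–2–3–1–5, so G is not a forest; only forests have treewidth ≤ 1, hence tw(G) ≥ 2. The upper and lower bounds meet at 2, so that is the treewidth.

Treewidth 2.
One optimal decomposition is:
Bags: B1 = {1, 2, 5}  B2 = {1, 2, 3}  B3 = {1, 3, 4}  B4 = {0, 3, 4}
Tree: B1–B2, B2–B3, B3–B4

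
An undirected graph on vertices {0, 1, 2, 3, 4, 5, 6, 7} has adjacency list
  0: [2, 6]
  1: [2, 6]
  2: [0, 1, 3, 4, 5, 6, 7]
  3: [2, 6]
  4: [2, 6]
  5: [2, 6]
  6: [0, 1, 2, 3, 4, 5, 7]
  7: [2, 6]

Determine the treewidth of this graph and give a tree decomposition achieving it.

The largest bag has 3 vertices, giving width 2; this decomposition certifies tw(G) ≤ 2. Conversely, {0, 2, 6} is a clique of size 3, and the vertices of any clique must share a bag in every tree decomposition; so some bag has ≥ 3 vertices and tw(G) ≥ 2. Hence tw(G) = 2 exactly.

Treewidth 2.
Bags: B1 = {1, 2, 6}  B2 = {2, 5, 6}  B3 = {2, 3, 6}  B4 = {0, 2, 6}  B5 = {2, 6, 7}  B6 = {2, 4, 6}
Tree: B1–B2, B1–B3, B1–B4, B1–B5, B2–B6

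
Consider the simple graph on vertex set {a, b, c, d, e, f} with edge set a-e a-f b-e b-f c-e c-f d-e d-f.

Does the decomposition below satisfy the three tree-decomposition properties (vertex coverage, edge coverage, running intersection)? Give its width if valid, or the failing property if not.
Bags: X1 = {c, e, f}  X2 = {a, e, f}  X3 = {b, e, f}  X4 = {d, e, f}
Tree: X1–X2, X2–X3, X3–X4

Yes; width 2.

Vertex coverage: the bags together contain {a, b, c, d, e, f}, the full vertex set. Edge coverage: each edge of G has both endpoints in at least one bag. Running intersection: for every vertex, the bags containing it form a connected subtree. All three properties hold, so this is a valid tree decomposition of width max|bag| − 1 = 2, and hence tw(G) ≤ 2.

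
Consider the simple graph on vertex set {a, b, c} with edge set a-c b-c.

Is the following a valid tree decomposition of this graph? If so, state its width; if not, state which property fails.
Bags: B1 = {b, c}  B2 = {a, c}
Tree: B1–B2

Every vertex of G appears in some bag (union = {a, b, c}); every edge is covered by a bag; and for each vertex v the set of bags containing v is connected in the bag tree. The decomposition is therefore valid. The largest bag has 2 vertices, so the width is 1.

Yes; width 1.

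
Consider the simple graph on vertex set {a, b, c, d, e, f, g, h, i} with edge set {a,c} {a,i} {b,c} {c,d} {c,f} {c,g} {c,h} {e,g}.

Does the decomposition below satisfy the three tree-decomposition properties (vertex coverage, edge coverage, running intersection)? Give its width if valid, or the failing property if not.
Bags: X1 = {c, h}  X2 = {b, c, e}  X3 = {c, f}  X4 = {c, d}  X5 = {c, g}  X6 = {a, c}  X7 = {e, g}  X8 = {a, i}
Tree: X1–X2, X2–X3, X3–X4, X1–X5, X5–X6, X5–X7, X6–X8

No — bags containing vertex e are not connected in the tree.

A tree decomposition must satisfy three properties: every vertex lies in some bag; for every edge, both endpoints lie together in some bag; and for every vertex, the bags containing it form a connected subtree. Here bags containing vertex e are not connected in the tree, so the decomposition is invalid.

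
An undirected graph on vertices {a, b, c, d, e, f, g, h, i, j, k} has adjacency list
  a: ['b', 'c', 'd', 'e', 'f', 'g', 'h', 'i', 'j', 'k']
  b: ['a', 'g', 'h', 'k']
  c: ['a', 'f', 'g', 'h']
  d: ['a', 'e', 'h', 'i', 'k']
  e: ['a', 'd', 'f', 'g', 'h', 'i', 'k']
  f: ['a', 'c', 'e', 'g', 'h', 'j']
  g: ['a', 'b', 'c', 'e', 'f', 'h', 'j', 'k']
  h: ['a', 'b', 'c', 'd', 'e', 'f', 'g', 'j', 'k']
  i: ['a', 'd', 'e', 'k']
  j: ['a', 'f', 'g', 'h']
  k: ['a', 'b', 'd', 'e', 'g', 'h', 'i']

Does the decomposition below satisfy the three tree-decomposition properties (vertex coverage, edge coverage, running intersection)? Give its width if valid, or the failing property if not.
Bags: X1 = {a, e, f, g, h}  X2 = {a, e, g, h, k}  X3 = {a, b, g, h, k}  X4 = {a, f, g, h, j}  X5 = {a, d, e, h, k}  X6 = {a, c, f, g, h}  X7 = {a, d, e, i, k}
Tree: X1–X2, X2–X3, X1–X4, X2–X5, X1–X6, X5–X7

Checking the three conditions: (i) the bags cover all of {a, b, c, d, e, f, g, h, i, j, k}; (ii) for each edge, some bag contains both endpoints; (iii) the bags containing any fixed vertex form a subtree. All hold, so the decomposition is valid with width 5 − 1 = 4.

Yes; width 4.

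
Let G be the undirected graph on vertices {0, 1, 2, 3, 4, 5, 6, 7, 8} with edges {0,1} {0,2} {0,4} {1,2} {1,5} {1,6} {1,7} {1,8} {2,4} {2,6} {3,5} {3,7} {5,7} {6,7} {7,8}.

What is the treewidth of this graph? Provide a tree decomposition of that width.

Treewidth 2.
Bags: B1 = {1, 7, 8}  B2 = {1, 6, 7}  B3 = {1, 2, 6}  B4 = {0, 1, 2}  B5 = {1, 5, 7}  B6 = {0, 2, 4}  B7 = {3, 5, 7}
Tree: B1–B2, B2–B3, B3–B4, B2–B5, B4–B6, B5–B7

Every bag has size at most 3, so the width is 3 − 1 = 2 and tw(G) ≤ 2. On the other hand G contains the 3-clique {0, 1, 2}. A clique must lie in a single bag of any decomposition, so no decomposition can have width below 2. Combining the bounds, tw(G) = 2.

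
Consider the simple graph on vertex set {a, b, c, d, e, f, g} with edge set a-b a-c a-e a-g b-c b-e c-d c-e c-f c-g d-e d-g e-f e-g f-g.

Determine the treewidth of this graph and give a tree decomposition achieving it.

Treewidth 3.
Bags: B1 = {a, c, e, g}  B2 = {c, d, e, g}  B3 = {c, e, f, g}  B4 = {a, b, c, e}
Tree: B1–B2, B2–B3, B1–B4

Every bag has size at most 4, so the width is 4 − 1 = 3 and tw(G) ≤ 3. On the other hand G contains the 4-clique {c, d, e, g}. A clique must lie in a single bag of any decomposition, so no decomposition can have width below 3. Combining the bounds, tw(G) = 3.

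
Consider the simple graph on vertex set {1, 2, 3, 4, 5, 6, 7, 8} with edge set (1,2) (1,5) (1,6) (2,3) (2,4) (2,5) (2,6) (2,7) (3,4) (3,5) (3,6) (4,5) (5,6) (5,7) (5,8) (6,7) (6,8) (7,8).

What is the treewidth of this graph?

3

A width-3 tree decomposition is:
Bags: B1 = {2, 5, 6, 7}  B2 = {2, 3, 5, 6}  B3 = {2, 3, 4, 5}  B4 = {1, 2, 5, 6}  B5 = {5, 6, 7, 8}
Tree: B1–B2, B2–B3, B2–B4, B1–B5
The largest bag has 4 vertices, giving width 3; this decomposition certifies tw(G) ≤ 3. For the lower bound, the 4 vertices {5, 6, 7, 8} are pairwise adjacent, and any tree decomposition puts a clique entirely inside one bag — forcing width ≥ 3. The upper and lower bounds meet at 3, so that is the treewidth.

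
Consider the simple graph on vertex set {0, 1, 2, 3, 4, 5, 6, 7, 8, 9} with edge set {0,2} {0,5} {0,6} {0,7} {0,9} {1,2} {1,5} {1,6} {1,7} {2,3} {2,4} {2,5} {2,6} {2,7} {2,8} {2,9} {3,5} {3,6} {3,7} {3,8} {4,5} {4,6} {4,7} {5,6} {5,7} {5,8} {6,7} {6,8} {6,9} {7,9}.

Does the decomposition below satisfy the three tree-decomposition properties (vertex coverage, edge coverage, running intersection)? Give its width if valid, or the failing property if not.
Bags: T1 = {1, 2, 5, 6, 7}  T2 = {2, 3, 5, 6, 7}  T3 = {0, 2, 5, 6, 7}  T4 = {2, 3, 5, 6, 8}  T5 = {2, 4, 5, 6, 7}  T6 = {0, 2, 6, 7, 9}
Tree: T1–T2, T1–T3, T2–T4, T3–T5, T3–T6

Vertex coverage: the bags together contain {0, 1, 2, 3, 4, 5, 6, 7, 8, 9}, the full vertex set. Edge coverage: each edge of G has both endpoints in at least one bag. Running intersection: for every vertex, the bags containing it form a connected subtree. All three properties hold, so this is a valid tree decomposition of width max|bag| − 1 = 4, and hence tw(G) ≤ 4.

Yes; width 4.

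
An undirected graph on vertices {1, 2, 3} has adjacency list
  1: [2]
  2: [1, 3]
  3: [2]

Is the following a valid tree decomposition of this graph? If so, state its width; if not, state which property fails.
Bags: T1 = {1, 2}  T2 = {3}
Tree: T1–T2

A tree decomposition must satisfy three properties: every vertex lies in some bag; for every edge, both endpoints lie together in some bag; and for every vertex, the bags containing it form a connected subtree. Here edge (2,3) lies in no bag, so the decomposition is invalid.

No — edge (2,3) lies in no bag.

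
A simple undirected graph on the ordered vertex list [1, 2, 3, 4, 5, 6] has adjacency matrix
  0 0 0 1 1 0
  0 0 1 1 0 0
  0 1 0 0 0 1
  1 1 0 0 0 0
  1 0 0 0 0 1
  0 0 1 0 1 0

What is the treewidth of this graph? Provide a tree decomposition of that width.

Every bag has size at most 3, so the width is 3 − 1 = 2 and tw(G) ≤ 2. For the lower bound, G contains the cycle 4–2–3–6–5–1–4, so G is not a forest; only forests have treewidth ≤ 1, hence tw(G) ≥ 2. Combining the bounds, tw(G) = 2.

Treewidth 2.
Bags: B1 = {2, 3, 4}  B2 = {3, 4, 6}  B3 = {4, 5, 6}  B4 = {1, 4, 5}
Tree: B1–B2, B2–B3, B3–B4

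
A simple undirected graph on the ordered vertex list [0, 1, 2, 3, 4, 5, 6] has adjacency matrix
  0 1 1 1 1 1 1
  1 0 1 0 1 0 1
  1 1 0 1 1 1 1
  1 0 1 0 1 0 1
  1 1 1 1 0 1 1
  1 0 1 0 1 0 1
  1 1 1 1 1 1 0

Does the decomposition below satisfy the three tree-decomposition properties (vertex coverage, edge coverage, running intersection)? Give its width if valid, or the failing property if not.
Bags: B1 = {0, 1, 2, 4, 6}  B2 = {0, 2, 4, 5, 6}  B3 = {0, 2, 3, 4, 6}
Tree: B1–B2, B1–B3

Vertex coverage: the bags together contain {0, 1, 2, 3, 4, 5, 6}, the full vertex set. Edge coverage: each edge of G has both endpoints in at least one bag. Running intersection: for every vertex, the bags containing it form a connected subtree. All three properties hold, so this is a valid tree decomposition of width max|bag| − 1 = 4, and hence tw(G) ≤ 4.

Yes; width 4.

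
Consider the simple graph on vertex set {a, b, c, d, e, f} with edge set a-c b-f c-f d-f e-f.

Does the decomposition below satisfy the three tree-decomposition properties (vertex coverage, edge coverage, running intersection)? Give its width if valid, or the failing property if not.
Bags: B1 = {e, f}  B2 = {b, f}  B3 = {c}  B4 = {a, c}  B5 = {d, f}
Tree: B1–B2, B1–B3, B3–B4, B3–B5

A tree decomposition must satisfy three properties: every vertex lies in some bag; for every edge, both endpoints lie together in some bag; and for every vertex, the bags containing it form a connected subtree. Here edge (f,c) lies in no bag, so the decomposition is invalid.

No — edge (f,c) lies in no bag.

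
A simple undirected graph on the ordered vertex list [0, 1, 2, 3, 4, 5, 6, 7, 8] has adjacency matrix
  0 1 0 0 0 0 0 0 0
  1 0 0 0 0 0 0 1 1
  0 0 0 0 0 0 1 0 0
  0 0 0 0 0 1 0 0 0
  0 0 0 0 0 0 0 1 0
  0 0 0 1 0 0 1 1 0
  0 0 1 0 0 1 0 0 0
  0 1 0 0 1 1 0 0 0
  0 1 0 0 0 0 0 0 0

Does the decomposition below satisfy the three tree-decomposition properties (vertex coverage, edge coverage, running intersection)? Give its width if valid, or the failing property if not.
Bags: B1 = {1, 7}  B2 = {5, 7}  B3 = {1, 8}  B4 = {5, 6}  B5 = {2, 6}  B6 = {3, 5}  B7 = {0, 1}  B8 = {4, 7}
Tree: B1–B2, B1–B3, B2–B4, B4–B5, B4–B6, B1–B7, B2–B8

Yes; width 1.

Checking the three conditions: (i) the bags cover all of {0, 1, 2, 3, 4, 5, 6, 7, 8}; (ii) for each edge, some bag contains both endpoints; (iii) the bags containing any fixed vertex form a subtree. All hold, so the decomposition is valid with width 2 − 1 = 1.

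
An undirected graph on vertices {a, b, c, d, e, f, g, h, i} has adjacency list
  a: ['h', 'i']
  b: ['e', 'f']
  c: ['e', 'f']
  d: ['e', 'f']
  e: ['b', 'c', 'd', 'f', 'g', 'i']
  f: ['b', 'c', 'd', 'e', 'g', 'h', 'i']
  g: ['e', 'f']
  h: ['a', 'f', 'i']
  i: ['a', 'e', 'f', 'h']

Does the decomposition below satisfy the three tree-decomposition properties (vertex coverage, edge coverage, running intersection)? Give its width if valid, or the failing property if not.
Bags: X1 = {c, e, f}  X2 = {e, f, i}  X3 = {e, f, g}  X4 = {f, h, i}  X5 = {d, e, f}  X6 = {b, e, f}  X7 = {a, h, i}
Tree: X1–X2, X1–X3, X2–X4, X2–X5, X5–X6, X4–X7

Yes; width 2.

Every vertex of G appears in some bag (union = {a, b, c, d, e, f, g, h, i}); every edge is covered by a bag; and for each vertex v the set of bags containing v is connected in the bag tree. The decomposition is therefore valid. The largest bag has 3 vertices, so the width is 2.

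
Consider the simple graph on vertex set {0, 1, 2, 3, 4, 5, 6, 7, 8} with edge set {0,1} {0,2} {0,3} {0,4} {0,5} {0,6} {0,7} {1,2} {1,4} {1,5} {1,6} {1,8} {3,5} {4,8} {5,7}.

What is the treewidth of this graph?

A width-2 tree decomposition is:
Bags: B1 = {1, 4, 8}  B2 = {0, 1, 4}  B3 = {0, 1, 6}  B4 = {0, 1, 5}  B5 = {0, 1, 2}  B6 = {0, 5, 7}  B7 = {0, 3, 5}
Tree: B1–B2, B2–B3, B2–B4, B4–B5, B4–B6, B6–B7
The largest bag has 3 vertices, giving width 2; this decomposition certifies tw(G) ≤ 2. On the other hand G contains the 3-clique {0, 1, 2}. A clique must lie in a single bag of any decomposition, so no decomposition can have width below 2. Therefore the treewidth is 2.

2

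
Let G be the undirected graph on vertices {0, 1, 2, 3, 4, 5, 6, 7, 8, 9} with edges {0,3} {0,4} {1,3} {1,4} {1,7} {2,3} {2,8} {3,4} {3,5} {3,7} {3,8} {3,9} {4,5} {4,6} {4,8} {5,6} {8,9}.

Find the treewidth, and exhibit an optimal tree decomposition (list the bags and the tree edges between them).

The largest bag has 3 vertices, giving width 2; this decomposition certifies tw(G) ≤ 2. Conversely, {3, 8, 9} is a clique of size 3, and the vertices of any clique must share a bag in every tree decomposition; so some bag has ≥ 3 vertices and tw(G) ≥ 2. Hence tw(G) = 2 exactly.

Treewidth 2.
One optimal decomposition is:
Bags: B1 = {0, 3, 4}  B2 = {1, 3, 4}  B3 = {3, 4, 8}  B4 = {1, 3, 7}  B5 = {3, 4, 5}  B6 = {2, 3, 8}  B7 = {3, 8, 9}  B8 = {4, 5, 6}
Tree: B1–B2, B1–B3, B2–B4, B1–B5, B3–B6, B3–B7, B5–B8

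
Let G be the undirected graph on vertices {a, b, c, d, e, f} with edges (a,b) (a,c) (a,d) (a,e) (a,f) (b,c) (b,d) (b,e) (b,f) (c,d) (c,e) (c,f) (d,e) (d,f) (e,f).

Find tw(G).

A width-5 tree decomposition is:
Bags: B1 = {a, b, c, d, e, f}
Tree: (single bag)
With just one bag of size 6, the width is 6 − 1 = 5, so tw(G) ≤ 5. Conversely, {a, b, c, d, e, f} is a clique of size 6, and the vertices of any clique must share a bag in every tree decomposition; so some bag has ≥ 6 vertices and tw(G) ≥ 5. Combining the bounds, tw(G) = 5.

5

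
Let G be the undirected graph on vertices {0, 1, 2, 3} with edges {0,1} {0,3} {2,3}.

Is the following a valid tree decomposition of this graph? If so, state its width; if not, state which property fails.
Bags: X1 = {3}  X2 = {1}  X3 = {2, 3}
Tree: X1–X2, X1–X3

A tree decomposition must satisfy three properties: every vertex lies in some bag; for every edge, both endpoints lie together in some bag; and for every vertex, the bags containing it form a connected subtree. Here vertex 0 appears in no bag, so the decomposition is invalid.

No — vertex 0 appears in no bag.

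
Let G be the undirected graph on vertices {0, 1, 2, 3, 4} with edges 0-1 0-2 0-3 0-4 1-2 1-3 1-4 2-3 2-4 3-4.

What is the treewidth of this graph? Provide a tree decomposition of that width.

Treewidth 4.
One such decomposition:
Bags: B1 = {0, 1, 2, 3, 4}
Tree: (single bag)

With just one bag of size 5, the width is 5 − 1 = 4, so tw(G) ≤ 4. Conversely, {0, 1, 2, 3, 4} is a clique of size 5, and the vertices of any clique must share a bag in every tree decomposition; so some bag has ≥ 5 vertices and tw(G) ≥ 4. Combining the bounds, tw(G) = 4.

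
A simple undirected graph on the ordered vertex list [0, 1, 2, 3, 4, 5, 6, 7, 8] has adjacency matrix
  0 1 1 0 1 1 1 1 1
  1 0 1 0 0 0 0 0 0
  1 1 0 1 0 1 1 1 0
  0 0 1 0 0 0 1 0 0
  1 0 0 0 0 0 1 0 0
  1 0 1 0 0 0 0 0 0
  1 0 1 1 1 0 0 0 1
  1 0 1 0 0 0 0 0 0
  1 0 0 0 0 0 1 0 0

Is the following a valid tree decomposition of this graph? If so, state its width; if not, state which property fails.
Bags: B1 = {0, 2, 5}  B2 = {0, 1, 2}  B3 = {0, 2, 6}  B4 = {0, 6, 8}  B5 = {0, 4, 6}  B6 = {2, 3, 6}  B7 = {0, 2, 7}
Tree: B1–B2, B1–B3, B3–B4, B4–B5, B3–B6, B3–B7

Yes; width 2.

Vertex coverage: the bags together contain {0, 1, 2, 3, 4, 5, 6, 7, 8}, the full vertex set. Edge coverage: each edge of G has both endpoints in at least one bag. Running intersection: for every vertex, the bags containing it form a connected subtree. All three properties hold, so this is a valid tree decomposition of width max|bag| − 1 = 2, and hence tw(G) ≤ 2.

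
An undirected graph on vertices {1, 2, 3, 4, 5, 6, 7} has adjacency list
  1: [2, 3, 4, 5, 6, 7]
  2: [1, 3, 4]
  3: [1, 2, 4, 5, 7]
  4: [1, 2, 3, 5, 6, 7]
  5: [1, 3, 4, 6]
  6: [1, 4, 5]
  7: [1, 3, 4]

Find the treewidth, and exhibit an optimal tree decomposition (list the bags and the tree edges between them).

Treewidth 3.
One such decomposition:
Bags: B1 = {1, 3, 4, 5}  B2 = {1, 2, 3, 4}  B3 = {1, 4, 5, 6}  B4 = {1, 3, 4, 7}
Tree: B1–B2, B1–B3, B2–B4

Each bag holds 4 vertices, so the decomposition has width 3, which upper-bounds the treewidth. For the lower bound, the 4 vertices {1, 2, 3, 4} are pairwise adjacent, and any tree decomposition puts a clique entirely inside one bag — forcing width ≥ 3. Therefore the treewidth is 3.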